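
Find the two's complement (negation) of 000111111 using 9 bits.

Original: 000111111
Step 1 - Invert all bits: 111000000
Step 2 - Add 1: 111000001
Verification: 000111111 + 111000001 = 1000000000; discarding the end carry (carry out of the top bit) leaves the 9-bit value 000000000, as required for x + (-x)



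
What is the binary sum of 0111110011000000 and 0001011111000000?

Add column by column from the right: bit + bit + carry-in; write the sum mod 2, carry 1 when the sum is 2 or 3.
carry:  1111111110000000
        0111110011000000
+       0001011111000000
------------------------
       01001010010000000
(the carry out of the leftmost column, 0, becomes the leading bit)
Decimal check:
  0111110011000000 = 16384 + 8192 + 4096 + 2048 + 1024 + 128 + 64 = 31936
  0001011111000000 = 4096 + 1024 + 512 + 256 + 128 + 64 = 6080
  31936 + 6080 = 38016, and 01001010010000000 = 32768 + 4096 + 1024 + 128 = 38016 ✓



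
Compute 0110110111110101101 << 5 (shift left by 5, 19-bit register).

Original: 0110110111110101101 (decimal 225197)
Shift left by 5 positions
Append 5 zeros on the right and drop the 5 high bits that overflow the 19-bit width
Result: 1011111010110100000 (decimal 390560)
Equivalent: 225197 << 5 = 225197 × 2^5 = 7206304, truncated to 19 bits = 390560



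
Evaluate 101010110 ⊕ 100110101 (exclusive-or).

XOR: 1 when bits differ
  101010110
^ 100110101
-----------
  001100011
Decimal: 342 ^ 309 = 99



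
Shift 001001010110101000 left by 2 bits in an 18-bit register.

Original: 001001010110101000 (decimal 38312)
Shift left by 2 positions
Append 2 zeros on the right
Result: 100101011010100000 (decimal 153248)
Equivalent: 38312 << 2 = 38312 × 2^2 = 153248



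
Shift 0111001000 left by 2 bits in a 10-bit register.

Original: 0111001000 (decimal 456)
Shift left by 2 positions
Append 2 zeros on the right and drop the 2 high bits that overflow the 10-bit width
Result: 1100100000 (decimal 800)
Equivalent: 456 << 2 = 456 × 2^2 = 1824, truncated to 10 bits = 800



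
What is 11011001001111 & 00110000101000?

AND: 1 only when both bits are 1
  11011001001111
& 00110000101000
----------------
  00010000001000
Decimal: 13903 & 3112 = 1032



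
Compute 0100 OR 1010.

OR: 1 when either bit is 1
  0100
| 1010
------
  1110
Decimal: 4 | 10 = 14



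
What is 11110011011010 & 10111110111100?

AND: 1 only when both bits are 1
  11110011011010
& 10111110111100
----------------
  10110010011000
Decimal: 15578 & 12220 = 11416



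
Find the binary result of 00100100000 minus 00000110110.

Method 1 - Direct subtraction (column by column from the right: bit − bit − borrow-in; if negative, add 2 and borrow 1 from the next column):
borrow: 00111111100
        00100100000
-       00000110110
-------------------
        00011101010

Method 2 - Add two's complement:
Two's complement of 00000110110: invert → 11111001001, add 1 → 11111001010
  00100100000
+ 11111001010
-------------
 100011101010  (end carry out of the top bit = 1)
Discarding the end carry: 00011101010
Decimal check:
  00100100000 = 256 + 32 = 288
  00000110110 = 32 + 16 + 4 + 2 = 54
  288 - 54 = 234, and 00011101010 = 128 + 64 + 32 + 8 + 2 = 234 ✓



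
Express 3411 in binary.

Using repeated division by 2:
3411 ÷ 2 = 1705 remainder 1
1705 ÷ 2 = 852 remainder 1
852 ÷ 2 = 426 remainder 0
426 ÷ 2 = 213 remainder 0
213 ÷ 2 = 106 remainder 1
106 ÷ 2 = 53 remainder 0
53 ÷ 2 = 26 remainder 1
26 ÷ 2 = 13 remainder 0
13 ÷ 2 = 6 remainder 1
6 ÷ 2 = 3 remainder 0
3 ÷ 2 = 1 remainder 1
1 ÷ 2 = 0 remainder 1
Reading remainders bottom to top: 110101010011



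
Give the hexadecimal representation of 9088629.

Using repeated division by 16 (digits 10–15 are A–F):
9088629 ÷ 16 = 568039 remainder 5
568039 ÷ 16 = 35502 remainder 7
35502 ÷ 16 = 2218 remainder 14 (E)
2218 ÷ 16 = 138 remainder 10 (A)
138 ÷ 16 = 8 remainder 10 (A)
8 ÷ 16 = 0 remainder 8
Reading remainders bottom to top: 8AAE75



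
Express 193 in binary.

Using repeated division by 2:
193 ÷ 2 = 96 remainder 1
96 ÷ 2 = 48 remainder 0
48 ÷ 2 = 24 remainder 0
24 ÷ 2 = 12 remainder 0
12 ÷ 2 = 6 remainder 0
6 ÷ 2 = 3 remainder 0
3 ÷ 2 = 1 remainder 1
1 ÷ 2 = 0 remainder 1
Reading remainders bottom to top: 11000001



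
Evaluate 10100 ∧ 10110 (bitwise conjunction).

AND: 1 only when both bits are 1
  10100
& 10110
-------
  10100
Decimal: 20 & 22 = 20



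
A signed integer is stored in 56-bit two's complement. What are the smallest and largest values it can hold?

For 56-bit two's complement:
Minimum: -2^55 = -36028797018963968
Maximum: 2^55 - 1 = 36028797018963967



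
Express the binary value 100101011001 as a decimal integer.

Sum of powers of 2 for each 1-bit:
2^0 + 2^3 + 2^4 + 2^6 + 2^8 + 2^11
= 1 + 8 + 16 + 64 + 256 + 2048
= 2393



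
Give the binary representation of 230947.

Using repeated division by 2:
230947 ÷ 2 = 115473 remainder 1
115473 ÷ 2 = 57736 remainder 1
57736 ÷ 2 = 28868 remainder 0
28868 ÷ 2 = 14434 remainder 0
14434 ÷ 2 = 7217 remainder 0
7217 ÷ 2 = 3608 remainder 1
3608 ÷ 2 = 1804 remainder 0
1804 ÷ 2 = 902 remainder 0
902 ÷ 2 = 451 remainder 0
451 ÷ 2 = 225 remainder 1
225 ÷ 2 = 112 remainder 1
112 ÷ 2 = 56 remainder 0
56 ÷ 2 = 28 remainder 0
28 ÷ 2 = 14 remainder 0
14 ÷ 2 = 7 remainder 0
7 ÷ 2 = 3 remainder 1
3 ÷ 2 = 1 remainder 1
1 ÷ 2 = 0 remainder 1
Reading remainders bottom to top: 111000011000100011



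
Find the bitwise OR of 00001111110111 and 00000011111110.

OR: 1 when either bit is 1
  00001111110111
| 00000011111110
----------------
  00001111111111
Decimal: 1015 | 254 = 1023



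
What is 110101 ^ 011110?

XOR: 1 when bits differ
  110101
^ 011110
--------
  101011
Decimal: 53 ^ 30 = 43



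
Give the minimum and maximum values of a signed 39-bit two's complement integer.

For 39-bit two's complement:
Minimum: -2^38 = -274877906944
Maximum: 2^38 - 1 = 274877906943



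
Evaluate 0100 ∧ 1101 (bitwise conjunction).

AND: 1 only when both bits are 1
  0100
& 1101
------
  0100
Decimal: 4 & 13 = 4



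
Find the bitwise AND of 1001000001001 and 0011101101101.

AND: 1 only when both bits are 1
  1001000001001
& 0011101101101
---------------
  0001000001001
Decimal: 4617 & 1901 = 521



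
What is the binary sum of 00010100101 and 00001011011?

Add column by column from the right: bit + bit + carry-in; write the sum mod 2, carry 1 when the sum is 2 or 3.
carry:  00111111110
        00010100101
+       00001011011
-------------------
       000100000000
(the carry out of the leftmost column, 0, becomes the leading bit)
Decimal check:
  00010100101 = 128 + 32 + 4 + 1 = 165
  00001011011 = 64 + 16 + 8 + 2 + 1 = 91
  165 + 91 = 256, and 000100000000 = 256 ✓



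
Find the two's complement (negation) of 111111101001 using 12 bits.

Original (sign bit 1, negative): 111111101001
Step 1 - Invert all bits: 000000010110
Step 2 - Add 1: 000000010111
Verification: 111111101001 + 000000010111 = 1000000000000; discarding the end carry (carry out of the top bit) leaves the 12-bit value 000000000000, as required for x + (-x)



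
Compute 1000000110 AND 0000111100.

AND: 1 only when both bits are 1
  1000000110
& 0000111100
------------
  0000000100
Decimal: 518 & 60 = 4



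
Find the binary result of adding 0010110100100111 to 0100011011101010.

Add column by column from the right: bit + bit + carry-in; write the sum mod 2, carry 1 when the sum is 2 or 3.
carry:  0001111111011100
        0010110100100111
+       0100011011101010
------------------------
       00111010000010001
(the carry out of the leftmost column, 0, becomes the leading bit)
Decimal check:
  0010110100100111 = 8192 + 2048 + 1024 + 256 + 32 + 4 + 2 + 1 = 11559
  0100011011101010 = 16384 + 1024 + 512 + 128 + 64 + 32 + 8 + 2 = 18154
  11559 + 18154 = 29713, and 00111010000010001 = 16384 + 8192 + 4096 + 1024 + 16 + 1 = 29713 ✓



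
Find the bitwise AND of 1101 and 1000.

AND: 1 only when both bits are 1
  1101
& 1000
------
  1000
Decimal: 13 & 8 = 8



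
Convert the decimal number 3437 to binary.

Using repeated division by 2:
3437 ÷ 2 = 1718 remainder 1
1718 ÷ 2 = 859 remainder 0
859 ÷ 2 = 429 remainder 1
429 ÷ 2 = 214 remainder 1
214 ÷ 2 = 107 remainder 0
107 ÷ 2 = 53 remainder 1
53 ÷ 2 = 26 remainder 1
26 ÷ 2 = 13 remainder 0
13 ÷ 2 = 6 remainder 1
6 ÷ 2 = 3 remainder 0
3 ÷ 2 = 1 remainder 1
1 ÷ 2 = 0 remainder 1
Reading remainders bottom to top: 110101101101



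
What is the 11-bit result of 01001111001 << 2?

Original: 01001111001 (decimal 633)
Shift left by 2 positions
Append 2 zeros on the right and drop the 2 high bits that overflow the 11-bit width
Result: 00111100100 (decimal 484)
Equivalent: 633 << 2 = 633 × 2^2 = 2532, truncated to 11 bits = 484



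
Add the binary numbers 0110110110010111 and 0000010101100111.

Add column by column from the right: bit + bit + carry-in; write the sum mod 2, carry 1 when the sum is 2 or 3.
carry:  0001101000001110
        0110110110010111
+       0000010101100111
------------------------
       00111001011111110
(the carry out of the leftmost column, 0, becomes the leading bit)
Decimal check:
  0110110110010111 = 16384 + 8192 + 2048 + 1024 + 256 + 128 + 16 + 4 + 2 + 1 = 28055
  0000010101100111 = 1024 + 256 + 64 + 32 + 4 + 2 + 1 = 1383
  28055 + 1383 = 29438, and 00111001011111110 = 16384 + 8192 + 4096 + 512 + 128 + 64 + 32 + 16 + 8 + 4 + 2 = 29438 ✓



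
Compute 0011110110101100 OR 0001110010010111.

OR: 1 when either bit is 1
  0011110110101100
| 0001110010010111
------------------
  0011110110111111
Decimal: 15788 | 7319 = 15807



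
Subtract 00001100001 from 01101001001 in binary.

Method 1 - Direct subtraction (column by column from the right: bit − bit − borrow-in; if negative, add 2 and borrow 1 from the next column):
borrow: 00111000000
        01101001001
-       00001100001
-------------------
        01011101000

Method 2 - Add two's complement:
Two's complement of 00001100001: invert → 11110011110, add 1 → 11110011111
  01101001001
+ 11110011111
-------------
 101011101000  (end carry out of the top bit = 1)
Discarding the end carry: 01011101000
Decimal check:
  01101001001 = 512 + 256 + 64 + 8 + 1 = 841
  00001100001 = 64 + 32 + 1 = 97
  841 - 97 = 744, and 01011101000 = 512 + 128 + 64 + 32 + 8 = 744 ✓



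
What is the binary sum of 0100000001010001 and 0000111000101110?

Add column by column from the right: bit + bit + carry-in; write the sum mod 2, carry 1 when the sum is 2 or 3.
carry:  0000000000000000
        0100000001010001
+       0000111000101110
------------------------
       00100111001111111
(the carry out of the leftmost column, 0, becomes the leading bit)
Decimal check:
  0100000001010001 = 16384 + 64 + 16 + 1 = 16465
  0000111000101110 = 2048 + 1024 + 512 + 32 + 8 + 4 + 2 = 3630
  16465 + 3630 = 20095, and 00100111001111111 = 16384 + 2048 + 1024 + 512 + 64 + 32 + 16 + 8 + 4 + 2 + 1 = 20095 ✓



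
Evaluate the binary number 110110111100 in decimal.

Sum of powers of 2 for each 1-bit:
2^2 + 2^3 + 2^4 + 2^5 + 2^7 + 2^8 + 2^10 + 2^11
= 4 + 8 + 16 + 32 + 128 + 256 + 1024 + 2048
= 3516



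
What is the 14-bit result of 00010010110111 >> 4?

Original: 00010010110111 (decimal 1207)
Shift right by 4 positions
Drop the 4 low bits; fill with zeros on the left
Result: 00000001001011 (decimal 75)
Equivalent: 1207 >> 4 = 1207 ÷ 2^4 = 75



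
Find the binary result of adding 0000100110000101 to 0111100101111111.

Add column by column from the right: bit + bit + carry-in; write the sum mod 2, carry 1 when the sum is 2 or 3.
carry:  1111001111111110
        0000100110000101
+       0111100101111111
------------------------
       01000001100000100
(the carry out of the leftmost column, 0, becomes the leading bit)
Decimal check:
  0000100110000101 = 2048 + 256 + 128 + 4 + 1 = 2437
  0111100101111111 = 16384 + 8192 + 4096 + 2048 + 256 + 64 + 32 + 16 + 8 + 4 + 2 + 1 = 31103
  2437 + 31103 = 33540, and 01000001100000100 = 32768 + 512 + 256 + 4 = 33540 ✓



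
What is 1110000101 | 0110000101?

OR: 1 when either bit is 1
  1110000101
| 0110000101
------------
  1110000101
Decimal: 901 | 389 = 901



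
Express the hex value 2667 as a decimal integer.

Expand by place value (powers of 16):
2667 = 2 × 16^3 + 6 × 16^2 + 6 × 16^1 + 7 × 16^0
= 2 × 4096 + 6 × 256 + 6 × 16 + 7 × 1
= 8192 + 1536 + 96 + 7
= 9831



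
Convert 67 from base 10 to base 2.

Using repeated division by 2:
67 ÷ 2 = 33 remainder 1
33 ÷ 2 = 16 remainder 1
16 ÷ 2 = 8 remainder 0
8 ÷ 2 = 4 remainder 0
4 ÷ 2 = 2 remainder 0
2 ÷ 2 = 1 remainder 0
1 ÷ 2 = 0 remainder 1
Reading remainders bottom to top: 1000011



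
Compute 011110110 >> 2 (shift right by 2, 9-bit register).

Original: 011110110 (decimal 246)
Shift right by 2 positions
Drop the 2 low bits; fill with zeros on the left
Result: 000111101 (decimal 61)
Equivalent: 246 >> 2 = 246 ÷ 2^2 = 61



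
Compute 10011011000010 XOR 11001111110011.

XOR: 1 when bits differ
  10011011000010
^ 11001111110011
----------------
  01010100110001
Decimal: 9922 ^ 13299 = 5425



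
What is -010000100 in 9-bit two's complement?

Original: 010000100
Step 1 - Invert all bits: 101111011
Step 2 - Add 1: 101111100
Verification: 010000100 + 101111100 = 1000000000; discarding the end carry (carry out of the top bit) leaves the 9-bit value 000000000, as required for x + (-x)



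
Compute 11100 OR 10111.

OR: 1 when either bit is 1
  11100
| 10111
-------
  11111
Decimal: 28 | 23 = 31



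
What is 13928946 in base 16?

Using repeated division by 16 (digits 10–15 are A–F):
13928946 ÷ 16 = 870559 remainder 2
870559 ÷ 16 = 54409 remainder 15 (F)
54409 ÷ 16 = 3400 remainder 9
3400 ÷ 16 = 212 remainder 8
212 ÷ 16 = 13 remainder 4
13 ÷ 16 = 0 remainder 13 (D)
Reading remainders bottom to top: D489F2



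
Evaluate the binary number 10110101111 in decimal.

Sum of powers of 2 for each 1-bit:
2^0 + 2^1 + 2^2 + 2^3 + 2^5 + 2^7 + 2^8 + 2^10
= 1 + 2 + 4 + 8 + 32 + 128 + 256 + 1024
= 1455



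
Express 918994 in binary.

Using repeated division by 2:
918994 ÷ 2 = 459497 remainder 0
459497 ÷ 2 = 229748 remainder 1
229748 ÷ 2 = 114874 remainder 0
114874 ÷ 2 = 57437 remainder 0
57437 ÷ 2 = 28718 remainder 1
28718 ÷ 2 = 14359 remainder 0
14359 ÷ 2 = 7179 remainder 1
7179 ÷ 2 = 3589 remainder 1
3589 ÷ 2 = 1794 remainder 1
1794 ÷ 2 = 897 remainder 0
897 ÷ 2 = 448 remainder 1
448 ÷ 2 = 224 remainder 0
224 ÷ 2 = 112 remainder 0
112 ÷ 2 = 56 remainder 0
56 ÷ 2 = 28 remainder 0
28 ÷ 2 = 14 remainder 0
14 ÷ 2 = 7 remainder 0
7 ÷ 2 = 3 remainder 1
3 ÷ 2 = 1 remainder 1
1 ÷ 2 = 0 remainder 1
Reading remainders bottom to top: 11100000010111010010



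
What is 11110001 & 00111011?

AND: 1 only when both bits are 1
  11110001
& 00111011
----------
  00110001
Decimal: 241 & 59 = 49



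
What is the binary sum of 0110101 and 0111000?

Add column by column from the right: bit + bit + carry-in; write the sum mod 2, carry 1 when the sum is 2 or 3.
carry:  1100000
        0110101
+       0111000
---------------
       01101101
(the carry out of the leftmost column, 0, becomes the leading bit)
Decimal check:
  0110101 = 32 + 16 + 4 + 1 = 53
  0111000 = 32 + 16 + 8 = 56
  53 + 56 = 109, and 01101101 = 64 + 32 + 8 + 4 + 1 = 109 ✓



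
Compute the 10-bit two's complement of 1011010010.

Original (sign bit 1, negative): 1011010010
Step 1 - Invert all bits: 0100101101
Step 2 - Add 1: 0100101110
Verification: 1011010010 + 0100101110 = 10000000000; discarding the end carry (carry out of the top bit) leaves the 10-bit value 0000000000, as required for x + (-x)



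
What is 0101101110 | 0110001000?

OR: 1 when either bit is 1
  0101101110
| 0110001000
------------
  0111101110
Decimal: 366 | 392 = 494



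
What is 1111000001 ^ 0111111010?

XOR: 1 when bits differ
  1111000001
^ 0111111010
------------
  1000111011
Decimal: 961 ^ 506 = 571



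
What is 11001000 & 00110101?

AND: 1 only when both bits are 1
  11001000
& 00110101
----------
  00000000
Decimal: 200 & 53 = 0



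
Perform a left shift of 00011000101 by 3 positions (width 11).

Original: 00011000101 (decimal 197)
Shift left by 3 positions
Append 3 zeros on the right
Result: 11000101000 (decimal 1576)
Equivalent: 197 << 3 = 197 × 2^3 = 1576



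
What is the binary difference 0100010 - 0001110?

Method 1 - Direct subtraction (column by column from the right: bit − bit − borrow-in; if negative, add 2 and borrow 1 from the next column):
borrow: 0111000
        0100010
-       0001110
---------------
        0010100

Method 2 - Add two's complement:
Two's complement of 0001110: invert → 1110001, add 1 → 1110010
  0100010
+ 1110010
---------
 10010100  (end carry out of the top bit = 1)
Discarding the end carry: 0010100
Decimal check:
  0100010 = 32 + 2 = 34
  0001110 = 8 + 4 + 2 = 14
  34 - 14 = 20, and 0010100 = 16 + 4 = 20 ✓



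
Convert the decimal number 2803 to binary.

Using repeated division by 2:
2803 ÷ 2 = 1401 remainder 1
1401 ÷ 2 = 700 remainder 1
700 ÷ 2 = 350 remainder 0
350 ÷ 2 = 175 remainder 0
175 ÷ 2 = 87 remainder 1
87 ÷ 2 = 43 remainder 1
43 ÷ 2 = 21 remainder 1
21 ÷ 2 = 10 remainder 1
10 ÷ 2 = 5 remainder 0
5 ÷ 2 = 2 remainder 1
2 ÷ 2 = 1 remainder 0
1 ÷ 2 = 0 remainder 1
Reading remainders bottom to top: 101011110011



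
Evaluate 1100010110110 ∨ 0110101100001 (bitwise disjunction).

OR: 1 when either bit is 1
  1100010110110
| 0110101100001
---------------
  1110111110111
Decimal: 6326 | 3425 = 7671



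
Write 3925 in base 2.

Using repeated division by 2:
3925 ÷ 2 = 1962 remainder 1
1962 ÷ 2 = 981 remainder 0
981 ÷ 2 = 490 remainder 1
490 ÷ 2 = 245 remainder 0
245 ÷ 2 = 122 remainder 1
122 ÷ 2 = 61 remainder 0
61 ÷ 2 = 30 remainder 1
30 ÷ 2 = 15 remainder 0
15 ÷ 2 = 7 remainder 1
7 ÷ 2 = 3 remainder 1
3 ÷ 2 = 1 remainder 1
1 ÷ 2 = 0 remainder 1
Reading remainders bottom to top: 111101010101



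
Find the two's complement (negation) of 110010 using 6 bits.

Original (sign bit 1, negative): 110010
Step 1 - Invert all bits: 001101
Step 2 - Add 1: 001110
Verification: 110010 + 001110 = 1000000; discarding the end carry (carry out of the top bit) leaves the 6-bit value 000000, as required for x + (-x)



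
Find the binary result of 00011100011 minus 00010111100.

Method 1 - Direct subtraction (column by column from the right: bit − bit − borrow-in; if negative, add 2 and borrow 1 from the next column):
borrow: 00001111000
        00011100011
-       00010111100
-------------------
        00000100111

Method 2 - Add two's complement:
Two's complement of 00010111100: invert → 11101000011, add 1 → 11101000100
  00011100011
+ 11101000100
-------------
 100000100111  (end carry out of the top bit = 1)
Discarding the end carry: 00000100111
Decimal check:
  00011100011 = 128 + 64 + 32 + 2 + 1 = 227
  00010111100 = 128 + 32 + 16 + 8 + 4 = 188
  227 - 188 = 39, and 00000100111 = 32 + 4 + 2 + 1 = 39 ✓



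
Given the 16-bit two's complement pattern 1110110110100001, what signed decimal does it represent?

Binary: 1110110110100001
Sign bit: 1 (negative)
Invert: 0001001001011110
Add 1:  0001001001011111
Magnitude: 0001001001011111 = 4096 + 512 + 64 + 16 + 8 + 4 + 2 + 1 = 4703
Value: -4703



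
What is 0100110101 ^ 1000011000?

XOR: 1 when bits differ
  0100110101
^ 1000011000
------------
  1100101101
Decimal: 309 ^ 536 = 813



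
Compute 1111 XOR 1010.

XOR: 1 when bits differ
  1111
^ 1010
------
  0101
Decimal: 15 ^ 10 = 5



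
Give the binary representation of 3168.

Using repeated division by 2:
3168 ÷ 2 = 1584 remainder 0
1584 ÷ 2 = 792 remainder 0
792 ÷ 2 = 396 remainder 0
396 ÷ 2 = 198 remainder 0
198 ÷ 2 = 99 remainder 0
99 ÷ 2 = 49 remainder 1
49 ÷ 2 = 24 remainder 1
24 ÷ 2 = 12 remainder 0
12 ÷ 2 = 6 remainder 0
6 ÷ 2 = 3 remainder 0
3 ÷ 2 = 1 remainder 1
1 ÷ 2 = 0 remainder 1
Reading remainders bottom to top: 110001100000



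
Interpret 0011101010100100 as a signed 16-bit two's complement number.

Binary: 0011101010100100
Sign bit: 0 (non-negative)
Read directly as an unsigned value:
0011101010100100 = 8192 + 4096 + 2048 + 512 + 128 + 32 + 4 = 15012
Value: 15012



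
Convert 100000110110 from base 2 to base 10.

Sum of powers of 2 for each 1-bit:
2^1 + 2^2 + 2^4 + 2^5 + 2^11
= 2 + 4 + 16 + 32 + 2048
= 2102



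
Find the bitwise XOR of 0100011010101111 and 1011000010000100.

XOR: 1 when bits differ
  0100011010101111
^ 1011000010000100
------------------
  1111011000101011
Decimal: 18095 ^ 45188 = 63019



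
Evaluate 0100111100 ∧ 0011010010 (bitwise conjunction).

AND: 1 only when both bits are 1
  0100111100
& 0011010010
------------
  0000010000
Decimal: 316 & 210 = 16



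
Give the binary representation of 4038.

Using repeated division by 2:
4038 ÷ 2 = 2019 remainder 0
2019 ÷ 2 = 1009 remainder 1
1009 ÷ 2 = 504 remainder 1
504 ÷ 2 = 252 remainder 0
252 ÷ 2 = 126 remainder 0
126 ÷ 2 = 63 remainder 0
63 ÷ 2 = 31 remainder 1
31 ÷ 2 = 15 remainder 1
15 ÷ 2 = 7 remainder 1
7 ÷ 2 = 3 remainder 1
3 ÷ 2 = 1 remainder 1
1 ÷ 2 = 0 remainder 1
Reading remainders bottom to top: 111111000110



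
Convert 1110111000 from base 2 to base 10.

Sum of powers of 2 for each 1-bit:
2^3 + 2^4 + 2^5 + 2^7 + 2^8 + 2^9
= 8 + 16 + 32 + 128 + 256 + 512
= 952



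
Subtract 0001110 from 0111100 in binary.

Method 1 - Direct subtraction (column by column from the right: bit − bit − borrow-in; if negative, add 2 and borrow 1 from the next column):
borrow: 0011100
        0111100
-       0001110
---------------
        0101110

Method 2 - Add two's complement:
Two's complement of 0001110: invert → 1110001, add 1 → 1110010
  0111100
+ 1110010
---------
 10101110  (end carry out of the top bit = 1)
Discarding the end carry: 0101110
Decimal check:
  0111100 = 32 + 16 + 8 + 4 = 60
  0001110 = 8 + 4 + 2 = 14
  60 - 14 = 46, and 0101110 = 32 + 8 + 4 + 2 = 46 ✓



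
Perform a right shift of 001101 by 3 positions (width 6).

Original: 001101 (decimal 13)
Shift right by 3 positions
Drop the 3 low bits; fill with zeros on the left
Result: 000001 (decimal 1)
Equivalent: 13 >> 3 = 13 ÷ 2^3 = 1



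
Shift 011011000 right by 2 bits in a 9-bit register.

Original: 011011000 (decimal 216)
Shift right by 2 positions
Drop the 2 low bits; fill with zeros on the left
Result: 000110110 (decimal 54)
Equivalent: 216 >> 2 = 216 ÷ 2^2 = 54



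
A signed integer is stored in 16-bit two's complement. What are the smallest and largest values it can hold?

For 16-bit two's complement:
Minimum: -2^15 = -32768
Maximum: 2^15 - 1 = 32767



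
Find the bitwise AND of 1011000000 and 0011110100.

AND: 1 only when both bits are 1
  1011000000
& 0011110100
------------
  0011000000
Decimal: 704 & 244 = 192



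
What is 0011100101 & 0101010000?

AND: 1 only when both bits are 1
  0011100101
& 0101010000
------------
  0001000000
Decimal: 229 & 336 = 64



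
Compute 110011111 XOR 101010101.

XOR: 1 when bits differ
  110011111
^ 101010101
-----------
  011001010
Decimal: 415 ^ 341 = 202



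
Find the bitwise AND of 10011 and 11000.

AND: 1 only when both bits are 1
  10011
& 11000
-------
  10000
Decimal: 19 & 24 = 16



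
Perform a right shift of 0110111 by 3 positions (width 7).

Original: 0110111 (decimal 55)
Shift right by 3 positions
Drop the 3 low bits; fill with zeros on the left
Result: 0000110 (decimal 6)
Equivalent: 55 >> 3 = 55 ÷ 2^3 = 6



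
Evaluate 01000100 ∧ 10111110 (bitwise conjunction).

AND: 1 only when both bits are 1
  01000100
& 10111110
----------
  00000100
Decimal: 68 & 190 = 4



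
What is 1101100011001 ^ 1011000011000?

XOR: 1 when bits differ
  1101100011001
^ 1011000011000
---------------
  0110100000001
Decimal: 6937 ^ 5656 = 3329



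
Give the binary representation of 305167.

Using repeated division by 2:
305167 ÷ 2 = 152583 remainder 1
152583 ÷ 2 = 76291 remainder 1
76291 ÷ 2 = 38145 remainder 1
38145 ÷ 2 = 19072 remainder 1
19072 ÷ 2 = 9536 remainder 0
9536 ÷ 2 = 4768 remainder 0
4768 ÷ 2 = 2384 remainder 0
2384 ÷ 2 = 1192 remainder 0
1192 ÷ 2 = 596 remainder 0
596 ÷ 2 = 298 remainder 0
298 ÷ 2 = 149 remainder 0
149 ÷ 2 = 74 remainder 1
74 ÷ 2 = 37 remainder 0
37 ÷ 2 = 18 remainder 1
18 ÷ 2 = 9 remainder 0
9 ÷ 2 = 4 remainder 1
4 ÷ 2 = 2 remainder 0
2 ÷ 2 = 1 remainder 0
1 ÷ 2 = 0 remainder 1
Reading remainders bottom to top: 1001010100000001111



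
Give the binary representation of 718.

Using repeated division by 2:
718 ÷ 2 = 359 remainder 0
359 ÷ 2 = 179 remainder 1
179 ÷ 2 = 89 remainder 1
89 ÷ 2 = 44 remainder 1
44 ÷ 2 = 22 remainder 0
22 ÷ 2 = 11 remainder 0
11 ÷ 2 = 5 remainder 1
5 ÷ 2 = 2 remainder 1
2 ÷ 2 = 1 remainder 0
1 ÷ 2 = 0 remainder 1
Reading remainders bottom to top: 1011001110



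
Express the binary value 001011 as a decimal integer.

Sum of powers of 2 for each 1-bit:
2^0 + 2^1 + 2^3
= 1 + 2 + 8
= 11



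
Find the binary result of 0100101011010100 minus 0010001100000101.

Method 1 - Direct subtraction (column by column from the right: bit − bit − borrow-in; if negative, add 2 and borrow 1 from the next column):
borrow: 0100111000011110
        0100101011010100
-       0010001100000101
------------------------
        0010011111001111

Method 2 - Add two's complement:
Two's complement of 0010001100000101: invert → 1101110011111010, add 1 → 1101110011111011
  0100101011010100
+ 1101110011111011
------------------
 10010011111001111  (end carry out of the top bit = 1)
Discarding the end carry: 0010011111001111
Decimal check:
  0100101011010100 = 16384 + 2048 + 512 + 128 + 64 + 16 + 4 = 19156
  0010001100000101 = 8192 + 512 + 256 + 4 + 1 = 8965
  19156 - 8965 = 10191, and 0010011111001111 = 8192 + 1024 + 512 + 256 + 128 + 64 + 8 + 4 + 2 + 1 = 10191 ✓



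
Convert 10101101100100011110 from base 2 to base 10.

Sum of powers of 2 for each 1-bit:
2^1 + 2^2 + 2^3 + 2^4 + 2^8 + 2^11 + 2^12 + 2^14 + 2^15 + 2^17 + 2^19
= 2 + 4 + 8 + 16 + 256 + 2048 + 4096 + 16384 + 32768 + 131072 + 524288
= 710942



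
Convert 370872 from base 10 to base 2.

Using repeated division by 2:
370872 ÷ 2 = 185436 remainder 0
185436 ÷ 2 = 92718 remainder 0
92718 ÷ 2 = 46359 remainder 0
46359 ÷ 2 = 23179 remainder 1
23179 ÷ 2 = 11589 remainder 1
11589 ÷ 2 = 5794 remainder 1
5794 ÷ 2 = 2897 remainder 0
2897 ÷ 2 = 1448 remainder 1
1448 ÷ 2 = 724 remainder 0
724 ÷ 2 = 362 remainder 0
362 ÷ 2 = 181 remainder 0
181 ÷ 2 = 90 remainder 1
90 ÷ 2 = 45 remainder 0
45 ÷ 2 = 22 remainder 1
22 ÷ 2 = 11 remainder 0
11 ÷ 2 = 5 remainder 1
5 ÷ 2 = 2 remainder 1
2 ÷ 2 = 1 remainder 0
1 ÷ 2 = 0 remainder 1
Reading remainders bottom to top: 1011010100010111000



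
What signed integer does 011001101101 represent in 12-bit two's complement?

Binary: 011001101101
Sign bit: 0 (non-negative)
Read directly as an unsigned value:
011001101101 = 1024 + 512 + 64 + 32 + 8 + 4 + 1 = 1645
Value: 1645



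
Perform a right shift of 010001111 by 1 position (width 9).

Original: 010001111 (decimal 143)
Shift right by 1 position
Drop the 1 low bit; fill with zero on the left
Result: 001000111 (decimal 71)
Equivalent: 143 >> 1 = 143 ÷ 2^1 = 71



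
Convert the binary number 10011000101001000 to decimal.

Sum of powers of 2 for each 1-bit:
2^3 + 2^6 + 2^8 + 2^12 + 2^13 + 2^16
= 8 + 64 + 256 + 4096 + 8192 + 65536
= 78152



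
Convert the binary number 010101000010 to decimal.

Sum of powers of 2 for each 1-bit:
2^1 + 2^6 + 2^8 + 2^10
= 2 + 64 + 256 + 1024
= 1346



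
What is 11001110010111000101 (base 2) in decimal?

Sum of powers of 2 for each 1-bit:
2^0 + 2^2 + 2^6 + 2^7 + 2^8 + 2^10 + 2^13 + 2^14 + 2^15 + 2^18 + 2^19
= 1 + 4 + 64 + 128 + 256 + 1024 + 8192 + 16384 + 32768 + 262144 + 524288
= 845253



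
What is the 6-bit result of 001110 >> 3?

Original: 001110 (decimal 14)
Shift right by 3 positions
Drop the 3 low bits; fill with zeros on the left
Result: 000001 (decimal 1)
Equivalent: 14 >> 3 = 14 ÷ 2^3 = 1



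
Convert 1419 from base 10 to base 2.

Using repeated division by 2:
1419 ÷ 2 = 709 remainder 1
709 ÷ 2 = 354 remainder 1
354 ÷ 2 = 177 remainder 0
177 ÷ 2 = 88 remainder 1
88 ÷ 2 = 44 remainder 0
44 ÷ 2 = 22 remainder 0
22 ÷ 2 = 11 remainder 0
11 ÷ 2 = 5 remainder 1
5 ÷ 2 = 2 remainder 1
2 ÷ 2 = 1 remainder 0
1 ÷ 2 = 0 remainder 1
Reading remainders bottom to top: 10110001011



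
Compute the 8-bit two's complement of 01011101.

Original: 01011101
Step 1 - Invert all bits: 10100010
Step 2 - Add 1: 10100011
Verification: 01011101 + 10100011 = 100000000; discarding the end carry (carry out of the top bit) leaves the 8-bit value 00000000, as required for x + (-x)



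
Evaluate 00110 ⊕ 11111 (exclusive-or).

XOR: 1 when bits differ
  00110
^ 11111
-------
  11001
Decimal: 6 ^ 31 = 25



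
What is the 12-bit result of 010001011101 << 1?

Original: 010001011101 (decimal 1117)
Shift left by 1 position
Append 1 zero on the right
Result: 100010111010 (decimal 2234)
Equivalent: 1117 << 1 = 1117 × 2^1 = 2234



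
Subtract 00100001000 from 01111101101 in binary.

Method 1 - Direct subtraction (column by column from the right: bit − bit − borrow-in; if negative, add 2 and borrow 1 from the next column):
borrow: 00000000000
        01111101101
-       00100001000
-------------------
        01011100101

Method 2 - Add two's complement:
Two's complement of 00100001000: invert → 11011110111, add 1 → 11011111000
  01111101101
+ 11011111000
-------------
 101011100101  (end carry out of the top bit = 1)
Discarding the end carry: 01011100101
Decimal check:
  01111101101 = 512 + 256 + 128 + 64 + 32 + 8 + 4 + 1 = 1005
  00100001000 = 256 + 8 = 264
  1005 - 264 = 741, and 01011100101 = 512 + 128 + 64 + 32 + 4 + 1 = 741 ✓



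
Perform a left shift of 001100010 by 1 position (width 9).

Original: 001100010 (decimal 98)
Shift left by 1 position
Append 1 zero on the right
Result: 011000100 (decimal 196)
Equivalent: 98 << 1 = 98 × 2^1 = 196



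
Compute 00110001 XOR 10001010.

XOR: 1 when bits differ
  00110001
^ 10001010
----------
  10111011
Decimal: 49 ^ 138 = 187



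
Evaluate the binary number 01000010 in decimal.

Sum of powers of 2 for each 1-bit:
2^1 + 2^6
= 2 + 64
= 66



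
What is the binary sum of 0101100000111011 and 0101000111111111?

Add column by column from the right: bit + bit + carry-in; write the sum mod 2, carry 1 when the sum is 2 or 3.
carry:  1010001111111110
        0101100000111011
+       0101000111111111
------------------------
       01010101000111010
(the carry out of the leftmost column, 0, becomes the leading bit)
Decimal check:
  0101100000111011 = 16384 + 4096 + 2048 + 32 + 16 + 8 + 2 + 1 = 22587
  0101000111111111 = 16384 + 4096 + 256 + 128 + 64 + 32 + 16 + 8 + 4 + 2 + 1 = 20991
  22587 + 20991 = 43578, and 01010101000111010 = 32768 + 8192 + 2048 + 512 + 32 + 16 + 8 + 2 = 43578 ✓



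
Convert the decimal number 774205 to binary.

Using repeated division by 2:
774205 ÷ 2 = 387102 remainder 1
387102 ÷ 2 = 193551 remainder 0
193551 ÷ 2 = 96775 remainder 1
96775 ÷ 2 = 48387 remainder 1
48387 ÷ 2 = 24193 remainder 1
24193 ÷ 2 = 12096 remainder 1
12096 ÷ 2 = 6048 remainder 0
6048 ÷ 2 = 3024 remainder 0
3024 ÷ 2 = 1512 remainder 0
1512 ÷ 2 = 756 remainder 0
756 ÷ 2 = 378 remainder 0
378 ÷ 2 = 189 remainder 0
189 ÷ 2 = 94 remainder 1
94 ÷ 2 = 47 remainder 0
47 ÷ 2 = 23 remainder 1
23 ÷ 2 = 11 remainder 1
11 ÷ 2 = 5 remainder 1
5 ÷ 2 = 2 remainder 1
2 ÷ 2 = 1 remainder 0
1 ÷ 2 = 0 remainder 1
Reading remainders bottom to top: 10111101000000111101



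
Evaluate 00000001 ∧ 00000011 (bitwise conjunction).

AND: 1 only when both bits are 1
  00000001
& 00000011
----------
  00000001
Decimal: 1 & 3 = 1



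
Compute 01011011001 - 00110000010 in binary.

Method 1 - Direct subtraction (column by column from the right: bit − bit − borrow-in; if negative, add 2 and borrow 1 from the next column):
borrow: 01000001100
        01011011001
-       00110000010
-------------------
        00101010111

Method 2 - Add two's complement:
Two's complement of 00110000010: invert → 11001111101, add 1 → 11001111110
  01011011001
+ 11001111110
-------------
 100101010111  (end carry out of the top bit = 1)
Discarding the end carry: 00101010111
Decimal check:
  01011011001 = 512 + 128 + 64 + 16 + 8 + 1 = 729
  00110000010 = 256 + 128 + 2 = 386
  729 - 386 = 343, and 00101010111 = 256 + 64 + 16 + 4 + 2 + 1 = 343 ✓



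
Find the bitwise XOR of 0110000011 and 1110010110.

XOR: 1 when bits differ
  0110000011
^ 1110010110
------------
  1000010101
Decimal: 387 ^ 918 = 533



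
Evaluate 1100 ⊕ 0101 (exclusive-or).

XOR: 1 when bits differ
  1100
^ 0101
------
  1001
Decimal: 12 ^ 5 = 9



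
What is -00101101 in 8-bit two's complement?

Original: 00101101
Step 1 - Invert all bits: 11010010
Step 2 - Add 1: 11010011
Verification: 00101101 + 11010011 = 100000000; discarding the end carry (carry out of the top bit) leaves the 8-bit value 00000000, as required for x + (-x)



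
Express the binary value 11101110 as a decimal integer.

Sum of powers of 2 for each 1-bit:
2^1 + 2^2 + 2^3 + 2^5 + 2^6 + 2^7
= 2 + 4 + 8 + 32 + 64 + 128
= 238



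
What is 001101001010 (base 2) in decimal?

Sum of powers of 2 for each 1-bit:
2^1 + 2^3 + 2^6 + 2^8 + 2^9
= 2 + 8 + 64 + 256 + 512
= 842



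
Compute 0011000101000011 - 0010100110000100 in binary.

Method 1 - Direct subtraction (column by column from the right: bit − bit − borrow-in; if negative, add 2 and borrow 1 from the next column):
borrow: 0001111101111000
        0011000101000011
-       0010100110000100
------------------------
        0000011110111111

Method 2 - Add two's complement:
Two's complement of 0010100110000100: invert → 1101011001111011, add 1 → 1101011001111100
  0011000101000011
+ 1101011001111100
------------------
 10000011110111111  (end carry out of the top bit = 1)
Discarding the end carry: 0000011110111111
Decimal check:
  0011000101000011 = 8192 + 4096 + 256 + 64 + 2 + 1 = 12611
  0010100110000100 = 8192 + 2048 + 256 + 128 + 4 = 10628
  12611 - 10628 = 1983, and 0000011110111111 = 1024 + 512 + 256 + 128 + 32 + 16 + 8 + 4 + 2 + 1 = 1983 ✓



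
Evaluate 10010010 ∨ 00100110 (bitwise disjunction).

OR: 1 when either bit is 1
  10010010
| 00100110
----------
  10110110
Decimal: 146 | 38 = 182



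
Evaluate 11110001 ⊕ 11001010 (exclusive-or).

XOR: 1 when bits differ
  11110001
^ 11001010
----------
  00111011
Decimal: 241 ^ 202 = 59



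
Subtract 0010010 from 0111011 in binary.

Method 1 - Direct subtraction (column by column from the right: bit − bit − borrow-in; if negative, add 2 and borrow 1 from the next column):
borrow: 0000000
        0111011
-       0010010
---------------
        0101001

Method 2 - Add two's complement:
Two's complement of 0010010: invert → 1101101, add 1 → 1101110
  0111011
+ 1101110
---------
 10101001  (end carry out of the top bit = 1)
Discarding the end carry: 0101001
Decimal check:
  0111011 = 32 + 16 + 8 + 2 + 1 = 59
  0010010 = 16 + 2 = 18
  59 - 18 = 41, and 0101001 = 32 + 8 + 1 = 41 ✓



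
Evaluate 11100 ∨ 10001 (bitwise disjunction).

OR: 1 when either bit is 1
  11100
| 10001
-------
  11101
Decimal: 28 | 17 = 29



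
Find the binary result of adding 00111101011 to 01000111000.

Add column by column from the right: bit + bit + carry-in; write the sum mod 2, carry 1 when the sum is 2 or 3.
carry:  11111110000
        00111101011
+       01000111000
-------------------
       010000100011
(the carry out of the leftmost column, 0, becomes the leading bit)
Decimal check:
  00111101011 = 256 + 128 + 64 + 32 + 8 + 2 + 1 = 491
  01000111000 = 512 + 32 + 16 + 8 = 568
  491 + 568 = 1059, and 010000100011 = 1024 + 32 + 2 + 1 = 1059 ✓



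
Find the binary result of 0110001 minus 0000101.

Method 1 - Direct subtraction (column by column from the right: bit − bit − borrow-in; if negative, add 2 and borrow 1 from the next column):
borrow: 0011000
        0110001
-       0000101
---------------
        0101100

Method 2 - Add two's complement:
Two's complement of 0000101: invert → 1111010, add 1 → 1111011
  0110001
+ 1111011
---------
 10101100  (end carry out of the top bit = 1)
Discarding the end carry: 0101100
Decimal check:
  0110001 = 32 + 16 + 1 = 49
  0000101 = 4 + 1 = 5
  49 - 5 = 44, and 0101100 = 32 + 8 + 4 = 44 ✓



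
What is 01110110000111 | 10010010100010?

OR: 1 when either bit is 1
  01110110000111
| 10010010100010
----------------
  11110110100111
Decimal: 7559 | 9378 = 15783



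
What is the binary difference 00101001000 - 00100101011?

Method 1 - Direct subtraction (column by column from the right: bit − bit − borrow-in; if negative, add 2 and borrow 1 from the next column):
borrow: 00001111110
        00101001000
-       00100101011
-------------------
        00000011101

Method 2 - Add two's complement:
Two's complement of 00100101011: invert → 11011010100, add 1 → 11011010101
  00101001000
+ 11011010101
-------------
 100000011101  (end carry out of the top bit = 1)
Discarding the end carry: 00000011101
Decimal check:
  00101001000 = 256 + 64 + 8 = 328
  00100101011 = 256 + 32 + 8 + 2 + 1 = 299
  328 - 299 = 29, and 00000011101 = 16 + 8 + 4 + 1 = 29 ✓



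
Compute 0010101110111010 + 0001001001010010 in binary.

Add column by column from the right: bit + bit + carry-in; write the sum mod 2, carry 1 when the sum is 2 or 3.
carry:  0000011111100100
        0010101110111010
+       0001001001010010
------------------------
       00011111000001100
(the carry out of the leftmost column, 0, becomes the leading bit)
Decimal check:
  0010101110111010 = 8192 + 2048 + 512 + 256 + 128 + 32 + 16 + 8 + 2 = 11194
  0001001001010010 = 4096 + 512 + 64 + 16 + 2 = 4690
  11194 + 4690 = 15884, and 00011111000001100 = 8192 + 4096 + 2048 + 1024 + 512 + 8 + 4 = 15884 ✓



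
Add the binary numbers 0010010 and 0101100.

Add column by column from the right: bit + bit + carry-in; write the sum mod 2, carry 1 when the sum is 2 or 3.
carry:  0000000
        0010010
+       0101100
---------------
       00111110
(the carry out of the leftmost column, 0, becomes the leading bit)
Decimal check:
  0010010 = 16 + 2 = 18
  0101100 = 32 + 8 + 4 = 44
  18 + 44 = 62, and 00111110 = 32 + 16 + 8 + 4 + 2 = 62 ✓



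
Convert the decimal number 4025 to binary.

Using repeated division by 2:
4025 ÷ 2 = 2012 remainder 1
2012 ÷ 2 = 1006 remainder 0
1006 ÷ 2 = 503 remainder 0
503 ÷ 2 = 251 remainder 1
251 ÷ 2 = 125 remainder 1
125 ÷ 2 = 62 remainder 1
62 ÷ 2 = 31 remainder 0
31 ÷ 2 = 15 remainder 1
15 ÷ 2 = 7 remainder 1
7 ÷ 2 = 3 remainder 1
3 ÷ 2 = 1 remainder 1
1 ÷ 2 = 0 remainder 1
Reading remainders bottom to top: 111110111001



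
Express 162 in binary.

Using repeated division by 2:
162 ÷ 2 = 81 remainder 0
81 ÷ 2 = 40 remainder 1
40 ÷ 2 = 20 remainder 0
20 ÷ 2 = 10 remainder 0
10 ÷ 2 = 5 remainder 0
5 ÷ 2 = 2 remainder 1
2 ÷ 2 = 1 remainder 0
1 ÷ 2 = 0 remainder 1
Reading remainders bottom to top: 10100010



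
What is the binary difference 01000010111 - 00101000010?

Method 1 - Direct subtraction (column by column from the right: bit − bit − borrow-in; if negative, add 2 and borrow 1 from the next column):
borrow: 01110000000
        01000010111
-       00101000010
-------------------
        00011010101

Method 2 - Add two's complement:
Two's complement of 00101000010: invert → 11010111101, add 1 → 11010111110
  01000010111
+ 11010111110
-------------
 100011010101  (end carry out of the top bit = 1)
Discarding the end carry: 00011010101
Decimal check:
  01000010111 = 512 + 16 + 4 + 2 + 1 = 535
  00101000010 = 256 + 64 + 2 = 322
  535 - 322 = 213, and 00011010101 = 128 + 64 + 16 + 4 + 1 = 213 ✓

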